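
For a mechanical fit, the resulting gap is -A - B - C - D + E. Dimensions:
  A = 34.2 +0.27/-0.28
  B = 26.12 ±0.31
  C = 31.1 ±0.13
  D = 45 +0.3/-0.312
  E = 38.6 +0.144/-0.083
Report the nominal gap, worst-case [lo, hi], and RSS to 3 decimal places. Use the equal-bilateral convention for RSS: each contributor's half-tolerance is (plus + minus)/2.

nominal=-97.820 wc=[-98.913,-96.644] rss=0.543

Stack each dimension's contribution:
  -A: nom -34.200 → Σnom=-34.200; wc +0.280/-0.270 → slack +0.280/-0.270; half-tol=0.275, Σhalf²=0.075625
  -B: nom -26.120 → Σnom=-60.320; wc +0.310/-0.310 → slack +0.590/-0.580; half-tol=0.310, Σhalf²=0.171725
  -C: nom -31.100 → Σnom=-91.420; wc +0.130/-0.130 → slack +0.720/-0.710; half-tol=0.130, Σhalf²=0.188625
  -D: nom -45.000 → Σnom=-136.420; wc +0.312/-0.300 → slack +1.032/-1.010; half-tol=0.306, Σhalf²=0.282261
  +E: nom +38.600 → Σnom=-97.820; wc +0.144/-0.083 → slack +1.176/-1.093; half-tol=0.113, Σhalf²=0.295143
Nominal = -97.820. Worst-case = [-97.820 - 1.093, -97.820 + 1.176] = [-98.913, -96.644]. RSS = √0.295143 = 0.543.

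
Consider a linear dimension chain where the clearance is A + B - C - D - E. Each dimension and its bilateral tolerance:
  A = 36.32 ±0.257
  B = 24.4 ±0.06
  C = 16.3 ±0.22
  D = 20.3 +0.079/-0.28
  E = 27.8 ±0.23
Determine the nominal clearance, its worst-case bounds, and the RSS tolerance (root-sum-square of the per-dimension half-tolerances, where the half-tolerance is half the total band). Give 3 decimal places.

Stack each dimension's contribution:
  +A: nom +36.320 → Σnom=36.320; wc +0.257/-0.257 → slack +0.257/-0.257; half-tol=0.257, Σhalf²=0.066049
  +B: nom +24.400 → Σnom=60.720; wc +0.060/-0.060 → slack +0.317/-0.317; half-tol=0.060, Σhalf²=0.069649
  -C: nom -16.300 → Σnom=44.420; wc +0.220/-0.220 → slack +0.537/-0.537; half-tol=0.220, Σhalf²=0.118049
  -D: nom -20.300 → Σnom=24.120; wc +0.280/-0.079 → slack +0.817/-0.616; half-tol=0.180, Σhalf²=0.150269
  -E: nom -27.800 → Σnom=-3.680; wc +0.230/-0.230 → slack +1.047/-0.846; half-tol=0.230, Σhalf²=0.203169
Nominal = -3.680. Worst-case = [-3.680 - 0.846, -3.680 + 1.047] = [-4.526, -2.633]. RSS = √0.203169 = 0.451.

nominal=-3.680 wc=[-4.526,-2.633] rss=0.451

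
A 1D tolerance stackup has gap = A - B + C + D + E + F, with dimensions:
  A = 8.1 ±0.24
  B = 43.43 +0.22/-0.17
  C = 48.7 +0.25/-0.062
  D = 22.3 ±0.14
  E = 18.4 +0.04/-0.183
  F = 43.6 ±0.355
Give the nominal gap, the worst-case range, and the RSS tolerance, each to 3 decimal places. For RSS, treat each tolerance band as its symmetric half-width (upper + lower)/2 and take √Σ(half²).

Stack each dimension's contribution:
  +A: nom +8.100 → Σnom=8.100; wc +0.240/-0.240 → slack +0.240/-0.240; half-tol=0.240, Σhalf²=0.057600
  -B: nom -43.430 → Σnom=-35.330; wc +0.170/-0.220 → slack +0.410/-0.460; half-tol=0.195, Σhalf²=0.095625
  +C: nom +48.700 → Σnom=13.370; wc +0.250/-0.062 → slack +0.660/-0.522; half-tol=0.156, Σhalf²=0.119961
  +D: nom +22.300 → Σnom=35.670; wc +0.140/-0.140 → slack +0.800/-0.662; half-tol=0.140, Σhalf²=0.139561
  +E: nom +18.400 → Σnom=54.070; wc +0.040/-0.183 → slack +0.840/-0.845; half-tol=0.112, Σhalf²=0.151993
  +F: nom +43.600 → Σnom=97.670; wc +0.355/-0.355 → slack +1.195/-1.200; half-tol=0.355, Σhalf²=0.278018
Nominal = 97.670. Worst-case = [97.670 - 1.200, 97.670 + 1.195] = [96.470, 98.865]. RSS = √0.278018 = 0.527.

nominal=97.670 wc=[96.470,98.865] rss=0.527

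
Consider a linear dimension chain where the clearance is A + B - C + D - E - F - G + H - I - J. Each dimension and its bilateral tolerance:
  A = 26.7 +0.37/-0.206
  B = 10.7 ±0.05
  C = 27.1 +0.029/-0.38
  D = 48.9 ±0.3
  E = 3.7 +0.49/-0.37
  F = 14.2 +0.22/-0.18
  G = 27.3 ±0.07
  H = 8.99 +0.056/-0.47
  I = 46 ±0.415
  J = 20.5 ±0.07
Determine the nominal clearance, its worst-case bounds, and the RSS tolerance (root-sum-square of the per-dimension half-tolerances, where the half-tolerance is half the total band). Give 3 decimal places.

nominal=-43.510 wc=[-45.830,-41.249] rss=0.833

Stack each dimension's contribution:
  +A: nom +26.700 → Σnom=26.700; wc +0.370/-0.206 → slack +0.370/-0.206; half-tol=0.288, Σhalf²=0.082944
  +B: nom +10.700 → Σnom=37.400; wc +0.050/-0.050 → slack +0.420/-0.256; half-tol=0.050, Σhalf²=0.085444
  -C: nom -27.100 → Σnom=10.300; wc +0.380/-0.029 → slack +0.800/-0.285; half-tol=0.205, Σhalf²=0.127264
  +D: nom +48.900 → Σnom=59.200; wc +0.300/-0.300 → slack +1.100/-0.585; half-tol=0.300, Σhalf²=0.217264
  -E: nom -3.700 → Σnom=55.500; wc +0.370/-0.490 → slack +1.470/-1.075; half-tol=0.430, Σhalf²=0.402164
  -F: nom -14.200 → Σnom=41.300; wc +0.180/-0.220 → slack +1.650/-1.295; half-tol=0.200, Σhalf²=0.442164
  -G: nom -27.300 → Σnom=14.000; wc +0.070/-0.070 → slack +1.720/-1.365; half-tol=0.070, Σhalf²=0.447064
  +H: nom +8.990 → Σnom=22.990; wc +0.056/-0.470 → slack +1.776/-1.835; half-tol=0.263, Σhalf²=0.516233
  -I: nom -46.000 → Σnom=-23.010; wc +0.415/-0.415 → slack +2.191/-2.250; half-tol=0.415, Σhalf²=0.688458
  -J: nom -20.500 → Σnom=-43.510; wc +0.070/-0.070 → slack +2.261/-2.320; half-tol=0.070, Σhalf²=0.693358
Nominal = -43.510. Worst-case = [-43.510 - 2.320, -43.510 + 2.261] = [-45.830, -41.249]. RSS = √0.693358 = 0.833.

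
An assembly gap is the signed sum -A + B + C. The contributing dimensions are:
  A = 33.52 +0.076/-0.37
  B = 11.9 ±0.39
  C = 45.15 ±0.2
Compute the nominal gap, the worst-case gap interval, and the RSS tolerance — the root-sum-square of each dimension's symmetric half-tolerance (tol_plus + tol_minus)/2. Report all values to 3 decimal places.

nominal=23.530 wc=[22.864,24.490] rss=0.492

Stack each dimension's contribution:
  -A: nom -33.520 → Σnom=-33.520; wc +0.370/-0.076 → slack +0.370/-0.076; half-tol=0.223, Σhalf²=0.049729
  +B: nom +11.900 → Σnom=-21.620; wc +0.390/-0.390 → slack +0.760/-0.466; half-tol=0.390, Σhalf²=0.201829
  +C: nom +45.150 → Σnom=23.530; wc +0.200/-0.200 → slack +0.960/-0.666; half-tol=0.200, Σhalf²=0.241829
Nominal = 23.530. Worst-case = [23.530 - 0.666, 23.530 + 0.960] = [22.864, 24.490]. RSS = √0.241829 = 0.492.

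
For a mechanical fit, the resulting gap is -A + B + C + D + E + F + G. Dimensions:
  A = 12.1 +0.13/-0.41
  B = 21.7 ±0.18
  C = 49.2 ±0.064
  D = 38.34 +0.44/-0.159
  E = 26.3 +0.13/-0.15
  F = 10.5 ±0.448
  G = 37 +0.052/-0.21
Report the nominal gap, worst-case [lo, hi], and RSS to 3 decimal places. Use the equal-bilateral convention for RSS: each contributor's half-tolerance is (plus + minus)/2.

Stack each dimension's contribution:
  -A: nom -12.100 → Σnom=-12.100; wc +0.410/-0.130 → slack +0.410/-0.130; half-tol=0.270, Σhalf²=0.072900
  +B: nom +21.700 → Σnom=9.600; wc +0.180/-0.180 → slack +0.590/-0.310; half-tol=0.180, Σhalf²=0.105300
  +C: nom +49.200 → Σnom=58.800; wc +0.064/-0.064 → slack +0.654/-0.374; half-tol=0.064, Σhalf²=0.109396
  +D: nom +38.340 → Σnom=97.140; wc +0.440/-0.159 → slack +1.094/-0.533; half-tol=0.299, Σhalf²=0.199096
  +E: nom +26.300 → Σnom=123.440; wc +0.130/-0.150 → slack +1.224/-0.683; half-tol=0.140, Σhalf²=0.218696
  +F: nom +10.500 → Σnom=133.940; wc +0.448/-0.448 → slack +1.672/-1.131; half-tol=0.448, Σhalf²=0.419400
  +G: nom +37.000 → Σnom=170.940; wc +0.052/-0.210 → slack +1.724/-1.341; half-tol=0.131, Σhalf²=0.436561
Nominal = 170.940. Worst-case = [170.940 - 1.341, 170.940 + 1.724] = [169.599, 172.664]. RSS = √0.436561 = 0.661.

nominal=170.940 wc=[169.599,172.664] rss=0.661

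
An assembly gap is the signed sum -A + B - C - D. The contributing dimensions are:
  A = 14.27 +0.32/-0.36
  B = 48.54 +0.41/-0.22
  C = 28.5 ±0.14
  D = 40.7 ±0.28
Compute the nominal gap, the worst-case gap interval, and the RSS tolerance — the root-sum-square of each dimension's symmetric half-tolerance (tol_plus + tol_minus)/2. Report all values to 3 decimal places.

Stack each dimension's contribution:
  -A: nom -14.270 → Σnom=-14.270; wc +0.360/-0.320 → slack +0.360/-0.320; half-tol=0.340, Σhalf²=0.115600
  +B: nom +48.540 → Σnom=34.270; wc +0.410/-0.220 → slack +0.770/-0.540; half-tol=0.315, Σhalf²=0.214825
  -C: nom -28.500 → Σnom=5.770; wc +0.140/-0.140 → slack +0.910/-0.680; half-tol=0.140, Σhalf²=0.234425
  -D: nom -40.700 → Σnom=-34.930; wc +0.280/-0.280 → slack +1.190/-0.960; half-tol=0.280, Σhalf²=0.312825
Nominal = -34.930. Worst-case = [-34.930 - 0.960, -34.930 + 1.190] = [-35.890, -33.740]. RSS = √0.312825 = 0.559.

nominal=-34.930 wc=[-35.890,-33.740] rss=0.559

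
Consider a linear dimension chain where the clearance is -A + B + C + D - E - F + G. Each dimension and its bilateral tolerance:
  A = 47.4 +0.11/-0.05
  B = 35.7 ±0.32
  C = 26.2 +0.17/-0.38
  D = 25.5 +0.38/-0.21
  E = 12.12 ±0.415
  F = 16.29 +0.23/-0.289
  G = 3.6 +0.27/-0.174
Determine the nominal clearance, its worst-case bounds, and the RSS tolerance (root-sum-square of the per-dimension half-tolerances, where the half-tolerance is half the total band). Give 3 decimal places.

Stack each dimension's contribution:
  -A: nom -47.400 → Σnom=-47.400; wc +0.050/-0.110 → slack +0.050/-0.110; half-tol=0.080, Σhalf²=0.006400
  +B: nom +35.700 → Σnom=-11.700; wc +0.320/-0.320 → slack +0.370/-0.430; half-tol=0.320, Σhalf²=0.108800
  +C: nom +26.200 → Σnom=14.500; wc +0.170/-0.380 → slack +0.540/-0.810; half-tol=0.275, Σhalf²=0.184425
  +D: nom +25.500 → Σnom=40.000; wc +0.380/-0.210 → slack +0.920/-1.020; half-tol=0.295, Σhalf²=0.271450
  -E: nom -12.120 → Σnom=27.880; wc +0.415/-0.415 → slack +1.335/-1.435; half-tol=0.415, Σhalf²=0.443675
  -F: nom -16.290 → Σnom=11.590; wc +0.289/-0.230 → slack +1.624/-1.665; half-tol=0.260, Σhalf²=0.511015
  +G: nom +3.600 → Σnom=15.190; wc +0.270/-0.174 → slack +1.894/-1.839; half-tol=0.222, Σhalf²=0.560299
Nominal = 15.190. Worst-case = [15.190 - 1.839, 15.190 + 1.894] = [13.351, 17.084]. RSS = √0.560299 = 0.749.

nominal=15.190 wc=[13.351,17.084] rss=0.749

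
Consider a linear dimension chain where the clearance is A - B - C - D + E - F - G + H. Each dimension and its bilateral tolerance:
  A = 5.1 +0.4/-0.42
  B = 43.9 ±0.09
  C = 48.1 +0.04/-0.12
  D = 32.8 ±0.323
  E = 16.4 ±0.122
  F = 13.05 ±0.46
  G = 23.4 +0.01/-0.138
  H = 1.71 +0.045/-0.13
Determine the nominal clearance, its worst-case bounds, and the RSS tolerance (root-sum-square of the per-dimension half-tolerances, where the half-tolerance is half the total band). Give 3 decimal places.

Stack each dimension's contribution:
  +A: nom +5.100 → Σnom=5.100; wc +0.400/-0.420 → slack +0.400/-0.420; half-tol=0.410, Σhalf²=0.168100
  -B: nom -43.900 → Σnom=-38.800; wc +0.090/-0.090 → slack +0.490/-0.510; half-tol=0.090, Σhalf²=0.176200
  -C: nom -48.100 → Σnom=-86.900; wc +0.120/-0.040 → slack +0.610/-0.550; half-tol=0.080, Σhalf²=0.182600
  -D: nom -32.800 → Σnom=-119.700; wc +0.323/-0.323 → slack +0.933/-0.873; half-tol=0.323, Σhalf²=0.286929
  +E: nom +16.400 → Σnom=-103.300; wc +0.122/-0.122 → slack +1.055/-0.995; half-tol=0.122, Σhalf²=0.301813
  -F: nom -13.050 → Σnom=-116.350; wc +0.460/-0.460 → slack +1.515/-1.455; half-tol=0.460, Σhalf²=0.513413
  -G: nom -23.400 → Σnom=-139.750; wc +0.138/-0.010 → slack +1.653/-1.465; half-tol=0.074, Σhalf²=0.518889
  +H: nom +1.710 → Σnom=-138.040; wc +0.045/-0.130 → slack +1.698/-1.595; half-tol=0.087, Σhalf²=0.526545
Nominal = -138.040. Worst-case = [-138.040 - 1.595, -138.040 + 1.698] = [-139.635, -136.342]. RSS = √0.526545 = 0.726.

nominal=-138.040 wc=[-139.635,-136.342] rss=0.726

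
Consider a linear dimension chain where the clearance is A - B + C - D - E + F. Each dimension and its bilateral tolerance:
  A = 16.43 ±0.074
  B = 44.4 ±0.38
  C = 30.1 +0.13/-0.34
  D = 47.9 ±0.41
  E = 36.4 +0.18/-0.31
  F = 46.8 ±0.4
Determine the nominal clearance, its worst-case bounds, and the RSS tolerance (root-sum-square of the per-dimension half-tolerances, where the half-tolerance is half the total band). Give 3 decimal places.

Stack each dimension's contribution:
  +A: nom +16.430 → Σnom=16.430; wc +0.074/-0.074 → slack +0.074/-0.074; half-tol=0.074, Σhalf²=0.005476
  -B: nom -44.400 → Σnom=-27.970; wc +0.380/-0.380 → slack +0.454/-0.454; half-tol=0.380, Σhalf²=0.149876
  +C: nom +30.100 → Σnom=2.130; wc +0.130/-0.340 → slack +0.584/-0.794; half-tol=0.235, Σhalf²=0.205101
  -D: nom -47.900 → Σnom=-45.770; wc +0.410/-0.410 → slack +0.994/-1.204; half-tol=0.410, Σhalf²=0.373201
  -E: nom -36.400 → Σnom=-82.170; wc +0.310/-0.180 → slack +1.304/-1.384; half-tol=0.245, Σhalf²=0.433226
  +F: nom +46.800 → Σnom=-35.370; wc +0.400/-0.400 → slack +1.704/-1.784; half-tol=0.400, Σhalf²=0.593226
Nominal = -35.370. Worst-case = [-35.370 - 1.784, -35.370 + 1.704] = [-37.154, -33.666]. RSS = √0.593226 = 0.770.

nominal=-35.370 wc=[-37.154,-33.666] rss=0.770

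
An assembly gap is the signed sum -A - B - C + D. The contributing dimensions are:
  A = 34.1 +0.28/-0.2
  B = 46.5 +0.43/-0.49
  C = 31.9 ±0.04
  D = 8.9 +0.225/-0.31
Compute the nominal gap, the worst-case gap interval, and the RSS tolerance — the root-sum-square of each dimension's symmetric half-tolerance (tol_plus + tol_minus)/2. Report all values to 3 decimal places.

Stack each dimension's contribution:
  -A: nom -34.100 → Σnom=-34.100; wc +0.200/-0.280 → slack +0.200/-0.280; half-tol=0.240, Σhalf²=0.057600
  -B: nom -46.500 → Σnom=-80.600; wc +0.490/-0.430 → slack +0.690/-0.710; half-tol=0.460, Σhalf²=0.269200
  -C: nom -31.900 → Σnom=-112.500; wc +0.040/-0.040 → slack +0.730/-0.750; half-tol=0.040, Σhalf²=0.270800
  +D: nom +8.900 → Σnom=-103.600; wc +0.225/-0.310 → slack +0.955/-1.060; half-tol=0.268, Σhalf²=0.342356
Nominal = -103.600. Worst-case = [-103.600 - 1.060, -103.600 + 0.955] = [-104.660, -102.645]. RSS = √0.342356 = 0.585.

nominal=-103.600 wc=[-104.660,-102.645] rss=0.585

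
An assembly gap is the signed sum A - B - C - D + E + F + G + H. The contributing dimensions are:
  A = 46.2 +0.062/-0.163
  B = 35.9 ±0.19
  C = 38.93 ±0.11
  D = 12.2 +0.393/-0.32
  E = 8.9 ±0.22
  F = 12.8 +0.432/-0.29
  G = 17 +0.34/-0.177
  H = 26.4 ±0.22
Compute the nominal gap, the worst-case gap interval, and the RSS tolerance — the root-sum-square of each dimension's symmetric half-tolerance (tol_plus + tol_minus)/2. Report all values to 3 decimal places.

Stack each dimension's contribution:
  +A: nom +46.200 → Σnom=46.200; wc +0.062/-0.163 → slack +0.062/-0.163; half-tol=0.113, Σhalf²=0.012656
  -B: nom -35.900 → Σnom=10.300; wc +0.190/-0.190 → slack +0.252/-0.353; half-tol=0.190, Σhalf²=0.048756
  -C: nom -38.930 → Σnom=-28.630; wc +0.110/-0.110 → slack +0.362/-0.463; half-tol=0.110, Σhalf²=0.060856
  -D: nom -12.200 → Σnom=-40.830; wc +0.320/-0.393 → slack +0.682/-0.856; half-tol=0.357, Σhalf²=0.187949
  +E: nom +8.900 → Σnom=-31.930; wc +0.220/-0.220 → slack +0.902/-1.076; half-tol=0.220, Σhalf²=0.236349
  +F: nom +12.800 → Σnom=-19.130; wc +0.432/-0.290 → slack +1.334/-1.366; half-tol=0.361, Σhalf²=0.366669
  +G: nom +17.000 → Σnom=-2.130; wc +0.340/-0.177 → slack +1.674/-1.543; half-tol=0.259, Σhalf²=0.433492
  +H: nom +26.400 → Σnom=24.270; wc +0.220/-0.220 → slack +1.894/-1.763; half-tol=0.220, Σhalf²=0.481892
Nominal = 24.270. Worst-case = [24.270 - 1.763, 24.270 + 1.894] = [22.507, 26.164]. RSS = √0.481892 = 0.694.

nominal=24.270 wc=[22.507,26.164] rss=0.694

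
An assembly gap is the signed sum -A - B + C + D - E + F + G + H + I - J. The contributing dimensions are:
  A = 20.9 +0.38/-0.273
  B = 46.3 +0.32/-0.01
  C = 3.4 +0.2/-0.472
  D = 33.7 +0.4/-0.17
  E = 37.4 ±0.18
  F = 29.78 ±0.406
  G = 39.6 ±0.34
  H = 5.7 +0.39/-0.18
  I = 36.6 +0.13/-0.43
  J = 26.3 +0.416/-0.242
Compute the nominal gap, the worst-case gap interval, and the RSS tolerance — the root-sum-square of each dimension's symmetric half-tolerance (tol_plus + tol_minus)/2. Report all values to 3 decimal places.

nominal=17.880 wc=[14.586,20.451] rss=0.953

Stack each dimension's contribution:
  -A: nom -20.900 → Σnom=-20.900; wc +0.273/-0.380 → slack +0.273/-0.380; half-tol=0.327, Σhalf²=0.106602
  -B: nom -46.300 → Σnom=-67.200; wc +0.010/-0.320 → slack +0.283/-0.700; half-tol=0.165, Σhalf²=0.133827
  +C: nom +3.400 → Σnom=-63.800; wc +0.200/-0.472 → slack +0.483/-1.172; half-tol=0.336, Σhalf²=0.246723
  +D: nom +33.700 → Σnom=-30.100; wc +0.400/-0.170 → slack +0.883/-1.342; half-tol=0.285, Σhalf²=0.327948
  -E: nom -37.400 → Σnom=-67.500; wc +0.180/-0.180 → slack +1.063/-1.522; half-tol=0.180, Σhalf²=0.360348
  +F: nom +29.780 → Σnom=-37.720; wc +0.406/-0.406 → slack +1.469/-1.928; half-tol=0.406, Σhalf²=0.525184
  +G: nom +39.600 → Σnom=1.880; wc +0.340/-0.340 → slack +1.809/-2.268; half-tol=0.340, Σhalf²=0.640784
  +H: nom +5.700 → Σnom=7.580; wc +0.390/-0.180 → slack +2.199/-2.448; half-tol=0.285, Σhalf²=0.722009
  +I: nom +36.600 → Σnom=44.180; wc +0.130/-0.430 → slack +2.329/-2.878; half-tol=0.280, Σhalf²=0.800409
  -J: nom -26.300 → Σnom=17.880; wc +0.242/-0.416 → slack +2.571/-3.294; half-tol=0.329, Σhalf²=0.908650
Nominal = 17.880. Worst-case = [17.880 - 3.294, 17.880 + 2.571] = [14.586, 20.451]. RSS = √0.908650 = 0.953.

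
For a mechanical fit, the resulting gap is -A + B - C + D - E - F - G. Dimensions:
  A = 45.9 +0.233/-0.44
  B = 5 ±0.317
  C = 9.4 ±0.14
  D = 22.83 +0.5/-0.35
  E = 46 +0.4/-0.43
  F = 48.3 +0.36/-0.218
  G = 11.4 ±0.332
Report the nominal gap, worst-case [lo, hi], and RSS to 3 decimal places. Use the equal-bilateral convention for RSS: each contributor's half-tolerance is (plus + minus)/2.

Stack each dimension's contribution:
  -A: nom -45.900 → Σnom=-45.900; wc +0.440/-0.233 → slack +0.440/-0.233; half-tol=0.337, Σhalf²=0.113232
  +B: nom +5.000 → Σnom=-40.900; wc +0.317/-0.317 → slack +0.757/-0.550; half-tol=0.317, Σhalf²=0.213721
  -C: nom -9.400 → Σnom=-50.300; wc +0.140/-0.140 → slack +0.897/-0.690; half-tol=0.140, Σhalf²=0.233321
  +D: nom +22.830 → Σnom=-27.470; wc +0.500/-0.350 → slack +1.397/-1.040; half-tol=0.425, Σhalf²=0.413946
  -E: nom -46.000 → Σnom=-73.470; wc +0.430/-0.400 → slack +1.827/-1.440; half-tol=0.415, Σhalf²=0.586171
  -F: nom -48.300 → Σnom=-121.770; wc +0.218/-0.360 → slack +2.045/-1.800; half-tol=0.289, Σhalf²=0.669692
  -G: nom -11.400 → Σnom=-133.170; wc +0.332/-0.332 → slack +2.377/-2.132; half-tol=0.332, Σhalf²=0.779916
Nominal = -133.170. Worst-case = [-133.170 - 2.132, -133.170 + 2.377] = [-135.302, -130.793]. RSS = √0.779916 = 0.883.

nominal=-133.170 wc=[-135.302,-130.793] rss=0.883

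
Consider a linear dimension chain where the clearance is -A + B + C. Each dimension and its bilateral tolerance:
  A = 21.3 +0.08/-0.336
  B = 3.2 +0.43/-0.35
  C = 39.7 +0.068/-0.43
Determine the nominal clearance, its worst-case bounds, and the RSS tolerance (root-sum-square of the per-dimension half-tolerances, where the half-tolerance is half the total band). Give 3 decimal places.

Stack each dimension's contribution:
  -A: nom -21.300 → Σnom=-21.300; wc +0.336/-0.080 → slack +0.336/-0.080; half-tol=0.208, Σhalf²=0.043264
  +B: nom +3.200 → Σnom=-18.100; wc +0.430/-0.350 → slack +0.766/-0.430; half-tol=0.390, Σhalf²=0.195364
  +C: nom +39.700 → Σnom=21.600; wc +0.068/-0.430 → slack +0.834/-0.860; half-tol=0.249, Σhalf²=0.257365
Nominal = 21.600. Worst-case = [21.600 - 0.860, 21.600 + 0.834] = [20.740, 22.434]. RSS = √0.257365 = 0.507.

nominal=21.600 wc=[20.740,22.434] rss=0.507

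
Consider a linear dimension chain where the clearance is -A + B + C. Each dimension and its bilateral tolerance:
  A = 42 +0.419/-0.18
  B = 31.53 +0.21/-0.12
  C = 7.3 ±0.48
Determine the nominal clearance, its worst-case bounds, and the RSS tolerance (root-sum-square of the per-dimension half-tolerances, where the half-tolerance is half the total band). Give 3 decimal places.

Stack each dimension's contribution:
  -A: nom -42.000 → Σnom=-42.000; wc +0.180/-0.419 → slack +0.180/-0.419; half-tol=0.299, Σhalf²=0.089700
  +B: nom +31.530 → Σnom=-10.470; wc +0.210/-0.120 → slack +0.390/-0.539; half-tol=0.165, Σhalf²=0.116925
  +C: nom +7.300 → Σnom=-3.170; wc +0.480/-0.480 → slack +0.870/-1.019; half-tol=0.480, Σhalf²=0.347325
Nominal = -3.170. Worst-case = [-3.170 - 1.019, -3.170 + 0.870] = [-4.189, -2.300]. RSS = √0.347325 = 0.589.

nominal=-3.170 wc=[-4.189,-2.300] rss=0.589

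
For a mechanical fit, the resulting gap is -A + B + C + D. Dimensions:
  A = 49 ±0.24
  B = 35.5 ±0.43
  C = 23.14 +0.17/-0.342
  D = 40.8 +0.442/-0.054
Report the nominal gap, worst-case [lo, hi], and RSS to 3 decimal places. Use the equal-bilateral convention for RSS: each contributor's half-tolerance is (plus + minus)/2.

nominal=50.440 wc=[49.374,51.722] rss=0.608

Stack each dimension's contribution:
  -A: nom -49.000 → Σnom=-49.000; wc +0.240/-0.240 → slack +0.240/-0.240; half-tol=0.240, Σhalf²=0.057600
  +B: nom +35.500 → Σnom=-13.500; wc +0.430/-0.430 → slack +0.670/-0.670; half-tol=0.430, Σhalf²=0.242500
  +C: nom +23.140 → Σnom=9.640; wc +0.170/-0.342 → slack +0.840/-1.012; half-tol=0.256, Σhalf²=0.308036
  +D: nom +40.800 → Σnom=50.440; wc +0.442/-0.054 → slack +1.282/-1.066; half-tol=0.248, Σhalf²=0.369540
Nominal = 50.440. Worst-case = [50.440 - 1.066, 50.440 + 1.282] = [49.374, 51.722]. RSS = √0.369540 = 0.608.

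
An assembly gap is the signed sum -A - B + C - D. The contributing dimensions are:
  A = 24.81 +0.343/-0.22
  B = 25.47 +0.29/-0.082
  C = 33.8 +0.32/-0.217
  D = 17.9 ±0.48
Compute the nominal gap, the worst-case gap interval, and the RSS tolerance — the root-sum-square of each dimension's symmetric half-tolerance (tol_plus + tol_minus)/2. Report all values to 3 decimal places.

Stack each dimension's contribution:
  -A: nom -24.810 → Σnom=-24.810; wc +0.220/-0.343 → slack +0.220/-0.343; half-tol=0.282, Σhalf²=0.079242
  -B: nom -25.470 → Σnom=-50.280; wc +0.082/-0.290 → slack +0.302/-0.633; half-tol=0.186, Σhalf²=0.113838
  +C: nom +33.800 → Σnom=-16.480; wc +0.320/-0.217 → slack +0.622/-0.850; half-tol=0.269, Σhalf²=0.185931
  -D: nom -17.900 → Σnom=-34.380; wc +0.480/-0.480 → slack +1.102/-1.330; half-tol=0.480, Σhalf²=0.416331
Nominal = -34.380. Worst-case = [-34.380 - 1.330, -34.380 + 1.102] = [-35.710, -33.278]. RSS = √0.416331 = 0.645.

nominal=-34.380 wc=[-35.710,-33.278] rss=0.645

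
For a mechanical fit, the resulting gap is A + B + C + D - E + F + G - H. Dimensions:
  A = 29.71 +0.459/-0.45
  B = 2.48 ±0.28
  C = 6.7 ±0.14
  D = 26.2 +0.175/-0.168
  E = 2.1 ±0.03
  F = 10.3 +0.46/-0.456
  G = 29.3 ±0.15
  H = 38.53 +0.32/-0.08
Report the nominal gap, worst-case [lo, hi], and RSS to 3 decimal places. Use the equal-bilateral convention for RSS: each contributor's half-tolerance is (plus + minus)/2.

Stack each dimension's contribution:
  +A: nom +29.710 → Σnom=29.710; wc +0.459/-0.450 → slack +0.459/-0.450; half-tol=0.455, Σhalf²=0.206570
  +B: nom +2.480 → Σnom=32.190; wc +0.280/-0.280 → slack +0.739/-0.730; half-tol=0.280, Σhalf²=0.284970
  +C: nom +6.700 → Σnom=38.890; wc +0.140/-0.140 → slack +0.879/-0.870; half-tol=0.140, Σhalf²=0.304570
  +D: nom +26.200 → Σnom=65.090; wc +0.175/-0.168 → slack +1.054/-1.038; half-tol=0.171, Σhalf²=0.333983
  -E: nom -2.100 → Σnom=62.990; wc +0.030/-0.030 → slack +1.084/-1.068; half-tol=0.030, Σhalf²=0.334883
  +F: nom +10.300 → Σnom=73.290; wc +0.460/-0.456 → slack +1.544/-1.524; half-tol=0.458, Σhalf²=0.544647
  +G: nom +29.300 → Σnom=102.590; wc +0.150/-0.150 → slack +1.694/-1.674; half-tol=0.150, Σhalf²=0.567146
  -H: nom -38.530 → Σnom=64.060; wc +0.080/-0.320 → slack +1.774/-1.994; half-tol=0.200, Σhalf²=0.607147
Nominal = 64.060. Worst-case = [64.060 - 1.994, 64.060 + 1.774] = [62.066, 65.834]. RSS = √0.607147 = 0.779.

nominal=64.060 wc=[62.066,65.834] rss=0.779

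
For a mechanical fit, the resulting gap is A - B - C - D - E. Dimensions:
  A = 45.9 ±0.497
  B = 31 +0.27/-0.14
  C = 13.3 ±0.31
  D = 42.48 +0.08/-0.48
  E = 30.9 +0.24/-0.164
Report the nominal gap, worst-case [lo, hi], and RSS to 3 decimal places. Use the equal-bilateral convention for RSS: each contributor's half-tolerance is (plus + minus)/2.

nominal=-71.780 wc=[-73.177,-70.189] rss=0.710

Stack each dimension's contribution:
  +A: nom +45.900 → Σnom=45.900; wc +0.497/-0.497 → slack +0.497/-0.497; half-tol=0.497, Σhalf²=0.247009
  -B: nom -31.000 → Σnom=14.900; wc +0.140/-0.270 → slack +0.637/-0.767; half-tol=0.205, Σhalf²=0.289034
  -C: nom -13.300 → Σnom=1.600; wc +0.310/-0.310 → slack +0.947/-1.077; half-tol=0.310, Σhalf²=0.385134
  -D: nom -42.480 → Σnom=-40.880; wc +0.480/-0.080 → slack +1.427/-1.157; half-tol=0.280, Σhalf²=0.463534
  -E: nom -30.900 → Σnom=-71.780; wc +0.164/-0.240 → slack +1.591/-1.397; half-tol=0.202, Σhalf²=0.504338
Nominal = -71.780. Worst-case = [-71.780 - 1.397, -71.780 + 1.591] = [-73.177, -70.189]. RSS = √0.504338 = 0.710.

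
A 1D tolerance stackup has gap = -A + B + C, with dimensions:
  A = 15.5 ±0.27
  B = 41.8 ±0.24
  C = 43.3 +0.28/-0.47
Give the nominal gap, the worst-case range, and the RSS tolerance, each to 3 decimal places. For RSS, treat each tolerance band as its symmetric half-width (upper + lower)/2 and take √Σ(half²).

nominal=69.600 wc=[68.620,70.390] rss=0.521

Stack each dimension's contribution:
  -A: nom -15.500 → Σnom=-15.500; wc +0.270/-0.270 → slack +0.270/-0.270; half-tol=0.270, Σhalf²=0.072900
  +B: nom +41.800 → Σnom=26.300; wc +0.240/-0.240 → slack +0.510/-0.510; half-tol=0.240, Σhalf²=0.130500
  +C: nom +43.300 → Σnom=69.600; wc +0.280/-0.470 → slack +0.790/-0.980; half-tol=0.375, Σhalf²=0.271125
Nominal = 69.600. Worst-case = [69.600 - 0.980, 69.600 + 0.790] = [68.620, 70.390]. RSS = √0.271125 = 0.521.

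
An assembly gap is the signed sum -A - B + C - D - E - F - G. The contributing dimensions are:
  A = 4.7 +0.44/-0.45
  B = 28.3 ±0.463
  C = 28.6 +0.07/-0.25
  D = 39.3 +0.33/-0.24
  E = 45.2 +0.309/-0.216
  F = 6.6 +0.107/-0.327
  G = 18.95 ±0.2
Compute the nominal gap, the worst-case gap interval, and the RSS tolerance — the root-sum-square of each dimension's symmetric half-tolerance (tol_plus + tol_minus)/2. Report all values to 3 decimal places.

nominal=-114.450 wc=[-116.549,-112.484] rss=0.822

Stack each dimension's contribution:
  -A: nom -4.700 → Σnom=-4.700; wc +0.450/-0.440 → slack +0.450/-0.440; half-tol=0.445, Σhalf²=0.198025
  -B: nom -28.300 → Σnom=-33.000; wc +0.463/-0.463 → slack +0.913/-0.903; half-tol=0.463, Σhalf²=0.412394
  +C: nom +28.600 → Σnom=-4.400; wc +0.070/-0.250 → slack +0.983/-1.153; half-tol=0.160, Σhalf²=0.437994
  -D: nom -39.300 → Σnom=-43.700; wc +0.240/-0.330 → slack +1.223/-1.483; half-tol=0.285, Σhalf²=0.519219
  -E: nom -45.200 → Σnom=-88.900; wc +0.216/-0.309 → slack +1.439/-1.792; half-tol=0.263, Σhalf²=0.588125
  -F: nom -6.600 → Σnom=-95.500; wc +0.327/-0.107 → slack +1.766/-1.899; half-tol=0.217, Σhalf²=0.635214
  -G: nom -18.950 → Σnom=-114.450; wc +0.200/-0.200 → slack +1.966/-2.099; half-tol=0.200, Σhalf²=0.675214
Nominal = -114.450. Worst-case = [-114.450 - 2.099, -114.450 + 1.966] = [-116.549, -112.484]. RSS = √0.675214 = 0.822.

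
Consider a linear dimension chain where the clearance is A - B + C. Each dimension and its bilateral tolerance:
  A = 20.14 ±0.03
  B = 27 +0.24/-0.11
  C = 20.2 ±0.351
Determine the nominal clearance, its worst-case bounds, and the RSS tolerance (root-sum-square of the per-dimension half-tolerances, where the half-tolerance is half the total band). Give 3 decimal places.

nominal=13.340 wc=[12.719,13.831] rss=0.393

Stack each dimension's contribution:
  +A: nom +20.140 → Σnom=20.140; wc +0.030/-0.030 → slack +0.030/-0.030; half-tol=0.030, Σhalf²=0.000900
  -B: nom -27.000 → Σnom=-6.860; wc +0.110/-0.240 → slack +0.140/-0.270; half-tol=0.175, Σhalf²=0.031525
  +C: nom +20.200 → Σnom=13.340; wc +0.351/-0.351 → slack +0.491/-0.621; half-tol=0.351, Σhalf²=0.154726
Nominal = 13.340. Worst-case = [13.340 - 0.621, 13.340 + 0.491] = [12.719, 13.831]. RSS = √0.154726 = 0.393.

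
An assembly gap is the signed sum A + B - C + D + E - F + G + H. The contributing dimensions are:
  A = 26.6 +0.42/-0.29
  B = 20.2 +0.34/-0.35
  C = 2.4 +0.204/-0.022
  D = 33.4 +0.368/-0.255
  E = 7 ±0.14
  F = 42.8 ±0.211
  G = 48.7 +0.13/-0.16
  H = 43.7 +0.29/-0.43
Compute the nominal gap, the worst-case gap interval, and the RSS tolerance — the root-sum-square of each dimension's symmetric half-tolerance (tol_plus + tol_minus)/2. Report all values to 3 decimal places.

Stack each dimension's contribution:
  +A: nom +26.600 → Σnom=26.600; wc +0.420/-0.290 → slack +0.420/-0.290; half-tol=0.355, Σhalf²=0.126025
  +B: nom +20.200 → Σnom=46.800; wc +0.340/-0.350 → slack +0.760/-0.640; half-tol=0.345, Σhalf²=0.245050
  -C: nom -2.400 → Σnom=44.400; wc +0.022/-0.204 → slack +0.782/-0.844; half-tol=0.113, Σhalf²=0.257819
  +D: nom +33.400 → Σnom=77.800; wc +0.368/-0.255 → slack +1.150/-1.099; half-tol=0.311, Σhalf²=0.354851
  +E: nom +7.000 → Σnom=84.800; wc +0.140/-0.140 → slack +1.290/-1.239; half-tol=0.140, Σhalf²=0.374451
  -F: nom -42.800 → Σnom=42.000; wc +0.211/-0.211 → slack +1.501/-1.450; half-tol=0.211, Σhalf²=0.418972
  +G: nom +48.700 → Σnom=90.700; wc +0.130/-0.160 → slack +1.631/-1.610; half-tol=0.145, Σhalf²=0.439997
  +H: nom +43.700 → Σnom=134.400; wc +0.290/-0.430 → slack +1.921/-2.040; half-tol=0.360, Σhalf²=0.569597
Nominal = 134.400. Worst-case = [134.400 - 2.040, 134.400 + 1.921] = [132.360, 136.321]. RSS = √0.569597 = 0.755.

nominal=134.400 wc=[132.360,136.321] rss=0.755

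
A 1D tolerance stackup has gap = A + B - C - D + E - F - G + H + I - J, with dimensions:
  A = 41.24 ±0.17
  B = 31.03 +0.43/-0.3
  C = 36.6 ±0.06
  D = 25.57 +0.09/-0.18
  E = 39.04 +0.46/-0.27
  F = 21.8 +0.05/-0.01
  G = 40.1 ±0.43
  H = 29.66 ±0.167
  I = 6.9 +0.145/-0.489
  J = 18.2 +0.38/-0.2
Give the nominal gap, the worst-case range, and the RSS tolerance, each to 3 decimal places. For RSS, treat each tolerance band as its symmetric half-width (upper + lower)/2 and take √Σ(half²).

nominal=5.600 wc=[3.194,7.852] rss=0.846

Stack each dimension's contribution:
  +A: nom +41.240 → Σnom=41.240; wc +0.170/-0.170 → slack +0.170/-0.170; half-tol=0.170, Σhalf²=0.028900
  +B: nom +31.030 → Σnom=72.270; wc +0.430/-0.300 → slack +0.600/-0.470; half-tol=0.365, Σhalf²=0.162125
  -C: nom -36.600 → Σnom=35.670; wc +0.060/-0.060 → slack +0.660/-0.530; half-tol=0.060, Σhalf²=0.165725
  -D: nom -25.570 → Σnom=10.100; wc +0.180/-0.090 → slack +0.840/-0.620; half-tol=0.135, Σhalf²=0.183950
  +E: nom +39.040 → Σnom=49.140; wc +0.460/-0.270 → slack +1.300/-0.890; half-tol=0.365, Σhalf²=0.317175
  -F: nom -21.800 → Σnom=27.340; wc +0.010/-0.050 → slack +1.310/-0.940; half-tol=0.030, Σhalf²=0.318075
  -G: nom -40.100 → Σnom=-12.760; wc +0.430/-0.430 → slack +1.740/-1.370; half-tol=0.430, Σhalf²=0.502975
  +H: nom +29.660 → Σnom=16.900; wc +0.167/-0.167 → slack +1.907/-1.537; half-tol=0.167, Σhalf²=0.530864
  +I: nom +6.900 → Σnom=23.800; wc +0.145/-0.489 → slack +2.052/-2.026; half-tol=0.317, Σhalf²=0.631353
  -J: nom -18.200 → Σnom=5.600; wc +0.200/-0.380 → slack +2.252/-2.406; half-tol=0.290, Σhalf²=0.715453
Nominal = 5.600. Worst-case = [5.600 - 2.406, 5.600 + 2.252] = [3.194, 7.852]. RSS = √0.715453 = 0.846.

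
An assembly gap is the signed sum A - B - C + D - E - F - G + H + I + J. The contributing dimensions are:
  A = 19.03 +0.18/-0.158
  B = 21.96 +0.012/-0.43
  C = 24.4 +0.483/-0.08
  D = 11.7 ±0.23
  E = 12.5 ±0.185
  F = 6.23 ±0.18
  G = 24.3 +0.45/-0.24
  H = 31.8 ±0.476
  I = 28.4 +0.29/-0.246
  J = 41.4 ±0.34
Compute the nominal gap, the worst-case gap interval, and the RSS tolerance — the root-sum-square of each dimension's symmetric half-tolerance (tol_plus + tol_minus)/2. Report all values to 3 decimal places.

Stack each dimension's contribution:
  +A: nom +19.030 → Σnom=19.030; wc +0.180/-0.158 → slack +0.180/-0.158; half-tol=0.169, Σhalf²=0.028561
  -B: nom -21.960 → Σnom=-2.930; wc +0.430/-0.012 → slack +0.610/-0.170; half-tol=0.221, Σhalf²=0.077402
  -C: nom -24.400 → Σnom=-27.330; wc +0.080/-0.483 → slack +0.690/-0.653; half-tol=0.281, Σhalf²=0.156644
  +D: nom +11.700 → Σnom=-15.630; wc +0.230/-0.230 → slack +0.920/-0.883; half-tol=0.230, Σhalf²=0.209544
  -E: nom -12.500 → Σnom=-28.130; wc +0.185/-0.185 → slack +1.105/-1.068; half-tol=0.185, Σhalf²=0.243769
  -F: nom -6.230 → Σnom=-34.360; wc +0.180/-0.180 → slack +1.285/-1.248; half-tol=0.180, Σhalf²=0.276169
  -G: nom -24.300 → Σnom=-58.660; wc +0.240/-0.450 → slack +1.525/-1.698; half-tol=0.345, Σhalf²=0.395194
  +H: nom +31.800 → Σnom=-26.860; wc +0.476/-0.476 → slack +2.001/-2.174; half-tol=0.476, Σhalf²=0.621770
  +I: nom +28.400 → Σnom=1.540; wc +0.290/-0.246 → slack +2.291/-2.420; half-tol=0.268, Σhalf²=0.693594
  +J: nom +41.400 → Σnom=42.940; wc +0.340/-0.340 → slack +2.631/-2.760; half-tol=0.340, Σhalf²=0.809194
Nominal = 42.940. Worst-case = [42.940 - 2.760, 42.940 + 2.631] = [40.180, 45.571]. RSS = √0.809194 = 0.900.

nominal=42.940 wc=[40.180,45.571] rss=0.900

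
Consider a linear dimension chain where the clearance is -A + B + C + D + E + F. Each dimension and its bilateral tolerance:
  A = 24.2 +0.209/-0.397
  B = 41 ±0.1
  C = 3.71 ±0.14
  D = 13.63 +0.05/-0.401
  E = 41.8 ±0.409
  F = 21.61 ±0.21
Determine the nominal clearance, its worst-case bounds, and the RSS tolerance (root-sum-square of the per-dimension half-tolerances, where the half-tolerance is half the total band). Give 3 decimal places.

Stack each dimension's contribution:
  -A: nom -24.200 → Σnom=-24.200; wc +0.397/-0.209 → slack +0.397/-0.209; half-tol=0.303, Σhalf²=0.091809
  +B: nom +41.000 → Σnom=16.800; wc +0.100/-0.100 → slack +0.497/-0.309; half-tol=0.100, Σhalf²=0.101809
  +C: nom +3.710 → Σnom=20.510; wc +0.140/-0.140 → slack +0.637/-0.449; half-tol=0.140, Σhalf²=0.121409
  +D: nom +13.630 → Σnom=34.140; wc +0.050/-0.401 → slack +0.687/-0.850; half-tol=0.226, Σhalf²=0.172259
  +E: nom +41.800 → Σnom=75.940; wc +0.409/-0.409 → slack +1.096/-1.259; half-tol=0.409, Σhalf²=0.339540
  +F: nom +21.610 → Σnom=97.550; wc +0.210/-0.210 → slack +1.306/-1.469; half-tol=0.210, Σhalf²=0.383640
Nominal = 97.550. Worst-case = [97.550 - 1.469, 97.550 + 1.306] = [96.081, 98.856]. RSS = √0.383640 = 0.619.

nominal=97.550 wc=[96.081,98.856] rss=0.619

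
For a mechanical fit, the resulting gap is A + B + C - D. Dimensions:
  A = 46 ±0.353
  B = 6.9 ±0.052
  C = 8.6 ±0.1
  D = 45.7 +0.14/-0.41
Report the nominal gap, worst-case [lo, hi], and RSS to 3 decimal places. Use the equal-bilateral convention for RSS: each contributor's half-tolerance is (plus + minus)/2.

Stack each dimension's contribution:
  +A: nom +46.000 → Σnom=46.000; wc +0.353/-0.353 → slack +0.353/-0.353; half-tol=0.353, Σhalf²=0.124609
  +B: nom +6.900 → Σnom=52.900; wc +0.052/-0.052 → slack +0.405/-0.405; half-tol=0.052, Σhalf²=0.127313
  +C: nom +8.600 → Σnom=61.500; wc +0.100/-0.100 → slack +0.505/-0.505; half-tol=0.100, Σhalf²=0.137313
  -D: nom -45.700 → Σnom=15.800; wc +0.410/-0.140 → slack +0.915/-0.645; half-tol=0.275, Σhalf²=0.212938
Nominal = 15.800. Worst-case = [15.800 - 0.645, 15.800 + 0.915] = [15.155, 16.715]. RSS = √0.212938 = 0.461.

nominal=15.800 wc=[15.155,16.715] rss=0.461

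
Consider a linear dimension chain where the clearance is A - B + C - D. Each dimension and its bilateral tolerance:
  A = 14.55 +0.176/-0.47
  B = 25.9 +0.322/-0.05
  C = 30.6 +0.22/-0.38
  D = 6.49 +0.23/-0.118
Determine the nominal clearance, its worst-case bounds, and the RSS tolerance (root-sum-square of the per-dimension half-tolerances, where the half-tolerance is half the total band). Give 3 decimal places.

Stack each dimension's contribution:
  +A: nom +14.550 → Σnom=14.550; wc +0.176/-0.470 → slack +0.176/-0.470; half-tol=0.323, Σhalf²=0.104329
  -B: nom -25.900 → Σnom=-11.350; wc +0.050/-0.322 → slack +0.226/-0.792; half-tol=0.186, Σhalf²=0.138925
  +C: nom +30.600 → Σnom=19.250; wc +0.220/-0.380 → slack +0.446/-1.172; half-tol=0.300, Σhalf²=0.228925
  -D: nom -6.490 → Σnom=12.760; wc +0.118/-0.230 → slack +0.564/-1.402; half-tol=0.174, Σhalf²=0.259201
Nominal = 12.760. Worst-case = [12.760 - 1.402, 12.760 + 0.564] = [11.358, 13.324]. RSS = √0.259201 = 0.509.

nominal=12.760 wc=[11.358,13.324] rss=0.509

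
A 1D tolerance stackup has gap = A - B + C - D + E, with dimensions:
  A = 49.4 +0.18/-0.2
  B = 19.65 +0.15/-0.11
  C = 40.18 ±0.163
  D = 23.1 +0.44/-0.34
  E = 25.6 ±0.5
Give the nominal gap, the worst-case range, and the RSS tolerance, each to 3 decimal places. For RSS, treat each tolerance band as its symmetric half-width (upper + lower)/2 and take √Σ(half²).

nominal=72.430 wc=[70.977,73.723] rss=0.694

Stack each dimension's contribution:
  +A: nom +49.400 → Σnom=49.400; wc +0.180/-0.200 → slack +0.180/-0.200; half-tol=0.190, Σhalf²=0.036100
  -B: nom -19.650 → Σnom=29.750; wc +0.110/-0.150 → slack +0.290/-0.350; half-tol=0.130, Σhalf²=0.053000
  +C: nom +40.180 → Σnom=69.930; wc +0.163/-0.163 → slack +0.453/-0.513; half-tol=0.163, Σhalf²=0.079569
  -D: nom -23.100 → Σnom=46.830; wc +0.340/-0.440 → slack +0.793/-0.953; half-tol=0.390, Σhalf²=0.231669
  +E: nom +25.600 → Σnom=72.430; wc +0.500/-0.500 → slack +1.293/-1.453; half-tol=0.500, Σhalf²=0.481669
Nominal = 72.430. Worst-case = [72.430 - 1.453, 72.430 + 1.293] = [70.977, 73.723]. RSS = √0.481669 = 0.694.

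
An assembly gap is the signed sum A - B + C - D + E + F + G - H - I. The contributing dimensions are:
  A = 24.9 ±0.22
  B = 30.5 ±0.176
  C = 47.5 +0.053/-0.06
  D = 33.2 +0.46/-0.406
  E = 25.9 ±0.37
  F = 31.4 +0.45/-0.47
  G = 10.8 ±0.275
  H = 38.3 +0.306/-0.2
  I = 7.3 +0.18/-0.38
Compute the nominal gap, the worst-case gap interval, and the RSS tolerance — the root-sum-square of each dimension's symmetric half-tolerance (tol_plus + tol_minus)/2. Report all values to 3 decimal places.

nominal=31.200 wc=[28.683,33.730] rss=0.915

Stack each dimension's contribution:
  +A: nom +24.900 → Σnom=24.900; wc +0.220/-0.220 → slack +0.220/-0.220; half-tol=0.220, Σhalf²=0.048400
  -B: nom -30.500 → Σnom=-5.600; wc +0.176/-0.176 → slack +0.396/-0.396; half-tol=0.176, Σhalf²=0.079376
  +C: nom +47.500 → Σnom=41.900; wc +0.053/-0.060 → slack +0.449/-0.456; half-tol=0.056, Σhalf²=0.082568
  -D: nom -33.200 → Σnom=8.700; wc +0.406/-0.460 → slack +0.855/-0.916; half-tol=0.433, Σhalf²=0.270057
  +E: nom +25.900 → Σnom=34.600; wc +0.370/-0.370 → slack +1.225/-1.286; half-tol=0.370, Σhalf²=0.406957
  +F: nom +31.400 → Σnom=66.000; wc +0.450/-0.470 → slack +1.675/-1.756; half-tol=0.460, Σhalf²=0.618557
  +G: nom +10.800 → Σnom=76.800; wc +0.275/-0.275 → slack +1.950/-2.031; half-tol=0.275, Σhalf²=0.694182
  -H: nom -38.300 → Σnom=38.500; wc +0.200/-0.306 → slack +2.150/-2.337; half-tol=0.253, Σhalf²=0.758191
  -I: nom -7.300 → Σnom=31.200; wc +0.380/-0.180 → slack +2.530/-2.517; half-tol=0.280, Σhalf²=0.836591
Nominal = 31.200. Worst-case = [31.200 - 2.517, 31.200 + 2.530] = [28.683, 33.730]. RSS = √0.836591 = 0.915.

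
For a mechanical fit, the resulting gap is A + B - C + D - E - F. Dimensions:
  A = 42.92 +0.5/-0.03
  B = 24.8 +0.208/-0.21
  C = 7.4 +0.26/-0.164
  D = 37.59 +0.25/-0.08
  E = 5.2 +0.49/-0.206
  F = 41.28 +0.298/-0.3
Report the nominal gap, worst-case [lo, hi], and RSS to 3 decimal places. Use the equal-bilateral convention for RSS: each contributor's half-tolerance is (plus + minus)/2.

nominal=51.430 wc=[50.062,53.058] rss=0.630

Stack each dimension's contribution:
  +A: nom +42.920 → Σnom=42.920; wc +0.500/-0.030 → slack +0.500/-0.030; half-tol=0.265, Σhalf²=0.070225
  +B: nom +24.800 → Σnom=67.720; wc +0.208/-0.210 → slack +0.708/-0.240; half-tol=0.209, Σhalf²=0.113906
  -C: nom -7.400 → Σnom=60.320; wc +0.164/-0.260 → slack +0.872/-0.500; half-tol=0.212, Σhalf²=0.158850
  +D: nom +37.590 → Σnom=97.910; wc +0.250/-0.080 → slack +1.122/-0.580; half-tol=0.165, Σhalf²=0.186075
  -E: nom -5.200 → Σnom=92.710; wc +0.206/-0.490 → slack +1.328/-1.070; half-tol=0.348, Σhalf²=0.307179
  -F: nom -41.280 → Σnom=51.430; wc +0.300/-0.298 → slack +1.628/-1.368; half-tol=0.299, Σhalf²=0.396580
Nominal = 51.430. Worst-case = [51.430 - 1.368, 51.430 + 1.628] = [50.062, 53.058]. RSS = √0.396580 = 0.630.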